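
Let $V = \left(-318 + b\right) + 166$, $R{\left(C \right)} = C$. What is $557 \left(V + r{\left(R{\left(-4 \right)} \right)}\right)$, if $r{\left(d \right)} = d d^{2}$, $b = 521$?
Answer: $169885$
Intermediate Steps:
$V = 369$ ($V = \left(-318 + 521\right) + 166 = 203 + 166 = 369$)
$r{\left(d \right)} = d^{3}$
$557 \left(V + r{\left(R{\left(-4 \right)} \right)}\right) = 557 \left(369 + \left(-4\right)^{3}\right) = 557 \left(369 - 64\right) = 557 \cdot 305 = 169885$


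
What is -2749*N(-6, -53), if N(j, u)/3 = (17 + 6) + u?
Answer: 247410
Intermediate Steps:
N(j, u) = 69 + 3*u (N(j, u) = 3*((17 + 6) + u) = 3*(23 + u) = 69 + 3*u)
-2749*N(-6, -53) = -2749*(69 + 3*(-53)) = -2749*(69 - 159) = -2749*(-90) = 247410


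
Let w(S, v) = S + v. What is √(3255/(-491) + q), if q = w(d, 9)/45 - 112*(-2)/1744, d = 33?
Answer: I*√3588086893965/802785 ≈ 2.3596*I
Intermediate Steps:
q = 1736/1635 (q = (33 + 9)/45 - 112*(-2)/1744 = 42*(1/45) + 224*(1/1744) = 14/15 + 14/109 = 1736/1635 ≈ 1.0618)
√(3255/(-491) + q) = √(3255/(-491) + 1736/1635) = √(3255*(-1/491) + 1736/1635) = √(-3255/491 + 1736/1635) = √(-4469549/802785) = I*√3588086893965/802785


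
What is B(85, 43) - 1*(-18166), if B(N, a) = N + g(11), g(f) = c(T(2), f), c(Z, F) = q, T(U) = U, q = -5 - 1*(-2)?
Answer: 18248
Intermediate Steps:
q = -3 (q = -5 + 2 = -3)
c(Z, F) = -3
g(f) = -3
B(N, a) = -3 + N (B(N, a) = N - 3 = -3 + N)
B(85, 43) - 1*(-18166) = (-3 + 85) - 1*(-18166) = 82 + 18166 = 18248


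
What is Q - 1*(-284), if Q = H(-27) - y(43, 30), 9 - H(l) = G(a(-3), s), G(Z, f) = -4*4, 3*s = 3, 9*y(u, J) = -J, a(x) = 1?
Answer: 937/3 ≈ 312.33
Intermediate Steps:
y(u, J) = -J/9 (y(u, J) = (-J)/9 = -J/9)
s = 1 (s = (1/3)*3 = 1)
G(Z, f) = -16
H(l) = 25 (H(l) = 9 - 1*(-16) = 9 + 16 = 25)
Q = 85/3 (Q = 25 - (-1)*30/9 = 25 - 1*(-10/3) = 25 + 10/3 = 85/3 ≈ 28.333)
Q - 1*(-284) = 85/3 - 1*(-284) = 85/3 + 284 = 937/3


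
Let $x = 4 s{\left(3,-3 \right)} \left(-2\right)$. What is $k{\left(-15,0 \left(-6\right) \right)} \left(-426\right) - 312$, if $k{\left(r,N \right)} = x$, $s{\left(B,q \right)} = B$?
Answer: $9912$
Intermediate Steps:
$x = -24$ ($x = 4 \cdot 3 \left(-2\right) = 12 \left(-2\right) = -24$)
$k{\left(r,N \right)} = -24$
$k{\left(-15,0 \left(-6\right) \right)} \left(-426\right) - 312 = \left(-24\right) \left(-426\right) - 312 = 10224 - 312 = 9912$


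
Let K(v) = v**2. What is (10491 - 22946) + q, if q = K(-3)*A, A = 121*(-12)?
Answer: -25523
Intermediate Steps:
A = -1452
q = -13068 (q = (-3)**2*(-1452) = 9*(-1452) = -13068)
(10491 - 22946) + q = (10491 - 22946) - 13068 = -12455 - 13068 = -25523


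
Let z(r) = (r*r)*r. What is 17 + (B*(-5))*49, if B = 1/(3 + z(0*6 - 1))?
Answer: -211/2 ≈ -105.50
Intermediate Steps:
z(r) = r³ (z(r) = r²*r = r³)
B = ½ (B = 1/(3 + (0*6 - 1)³) = 1/(3 + (0 - 1)³) = 1/(3 + (-1)³) = 1/(3 - 1) = 1/2 = ½ ≈ 0.50000)
17 + (B*(-5))*49 = 17 + ((½)*(-5))*49 = 17 - 5/2*49 = 17 - 245/2 = -211/2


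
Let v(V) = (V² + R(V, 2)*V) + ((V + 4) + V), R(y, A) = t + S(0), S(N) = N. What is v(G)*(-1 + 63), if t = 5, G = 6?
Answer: 5084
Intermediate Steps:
R(y, A) = 5 (R(y, A) = 5 + 0 = 5)
v(V) = 4 + V² + 7*V (v(V) = (V² + 5*V) + ((V + 4) + V) = (V² + 5*V) + ((4 + V) + V) = (V² + 5*V) + (4 + 2*V) = 4 + V² + 7*V)
v(G)*(-1 + 63) = (4 + 6² + 7*6)*(-1 + 63) = (4 + 36 + 42)*62 = 82*62 = 5084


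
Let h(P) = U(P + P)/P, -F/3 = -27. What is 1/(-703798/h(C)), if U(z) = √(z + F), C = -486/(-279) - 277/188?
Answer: -√692363486/550721935 ≈ -4.7779e-5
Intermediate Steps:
F = 81 (F = -3*(-27) = 81)
C = 1565/5828 (C = -486*(-1/279) - 277*1/188 = 54/31 - 277/188 = 1565/5828 ≈ 0.26853)
U(z) = √(81 + z) (U(z) = √(z + 81) = √(81 + z))
h(P) = √(81 + 2*P)/P (h(P) = √(81 + (P + P))/P = √(81 + 2*P)/P)
1/(-703798/h(C)) = 1/(-703798*1565/(5828*√(81 + 2*(1565/5828)))) = 1/(-703798*1565/(5828*√(81 + 1565/2914))) = 1/(-703798*1565*√692363486/1384726972) = 1/(-550721935*√692363486/692363486) = -√692363486/550721935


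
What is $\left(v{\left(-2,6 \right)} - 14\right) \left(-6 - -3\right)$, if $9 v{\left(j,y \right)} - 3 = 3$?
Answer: $40$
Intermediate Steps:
$v{\left(j,y \right)} = \frac{2}{3}$ ($v{\left(j,y \right)} = \frac{1}{3} + \frac{1}{9} \cdot 3 = \frac{1}{3} + \frac{1}{3} = \frac{2}{3}$)
$\left(v{\left(-2,6 \right)} - 14\right) \left(-6 - -3\right) = \left(\frac{2}{3} - 14\right) \left(-6 - -3\right) = - \frac{40 \left(-6 + 3\right)}{3} = \left(- \frac{40}{3}\right) \left(-3\right) = 40$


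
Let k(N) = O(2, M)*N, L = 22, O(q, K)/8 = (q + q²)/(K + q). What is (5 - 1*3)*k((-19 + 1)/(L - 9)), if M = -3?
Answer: 1728/13 ≈ 132.92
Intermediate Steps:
O(q, K) = 8*(q + q²)/(K + q) (O(q, K) = 8*((q + q²)/(K + q)) = 8*(q + q²)/(K + q))
k(N) = -48*N (k(N) = (8*2*(1 + 2)/(-3 + 2))*N = (8*2*3/(-1))*N = (8*2*(-1)*3)*N = -48*N)
(5 - 1*3)*k((-19 + 1)/(L - 9)) = (5 - 1*3)*(-48*(-19 + 1)/(22 - 9)) = (5 - 3)*(-(-864)/13) = 2*(-(-864)/13) = 2*(-48*(-18/13)) = 2*(864/13) = 1728/13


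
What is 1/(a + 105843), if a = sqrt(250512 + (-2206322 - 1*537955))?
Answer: 35281/3735078138 - I*sqrt(277085)/3735078138 ≈ 9.4459e-6 - 1.4093e-7*I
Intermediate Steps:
a = 3*I*sqrt(277085) (a = sqrt(250512 + (-2206322 - 537955)) = sqrt(250512 - 2744277) = sqrt(-2493765) = 3*I*sqrt(277085) ≈ 1579.2*I)
1/(a + 105843) = 1/(3*I*sqrt(277085) + 105843) = 1/(105843 + 3*I*sqrt(277085))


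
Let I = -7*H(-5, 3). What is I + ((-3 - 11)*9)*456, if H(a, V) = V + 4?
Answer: -57505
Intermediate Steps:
H(a, V) = 4 + V
I = -49 (I = -7*(4 + 3) = -7*7 = -49)
I + ((-3 - 11)*9)*456 = -49 + ((-3 - 11)*9)*456 = -49 - 14*9*456 = -49 - 126*456 = -49 - 57456 = -57505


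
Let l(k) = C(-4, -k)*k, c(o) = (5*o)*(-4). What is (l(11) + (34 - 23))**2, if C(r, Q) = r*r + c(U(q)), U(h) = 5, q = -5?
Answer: 833569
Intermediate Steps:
c(o) = -20*o
C(r, Q) = -100 + r**2 (C(r, Q) = r*r - 20*5 = r**2 - 100 = -100 + r**2)
l(k) = -84*k (l(k) = (-100 + (-4)**2)*k = (-100 + 16)*k = -84*k)
(l(11) + (34 - 23))**2 = (-84*11 + (34 - 23))**2 = (-924 + 11)**2 = (-913)**2 = 833569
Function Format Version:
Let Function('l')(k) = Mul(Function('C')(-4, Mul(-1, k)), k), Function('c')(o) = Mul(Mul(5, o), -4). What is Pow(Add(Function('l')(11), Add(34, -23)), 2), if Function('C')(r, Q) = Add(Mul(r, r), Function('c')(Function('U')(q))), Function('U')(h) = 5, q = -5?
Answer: 833569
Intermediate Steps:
Function('c')(o) = Mul(-20, o)
Function('C')(r, Q) = Add(-100, Pow(r, 2)) (Function('C')(r, Q) = Add(Mul(r, r), Mul(-20, 5)) = Add(Pow(r, 2), -100) = Add(-100, Pow(r, 2)))
Function('l')(k) = Mul(-84, k) (Function('l')(k) = Mul(Add(-100, Pow(-4, 2)), k) = Mul(Add(-100, 16), k) = Mul(-84, k))
Pow(Add(Function('l')(11), Add(34, -23)), 2) = Pow(Add(Mul(-84, 11), Add(34, -23)), 2) = Pow(Add(-924, 11), 2) = Pow(-913, 2) = 833569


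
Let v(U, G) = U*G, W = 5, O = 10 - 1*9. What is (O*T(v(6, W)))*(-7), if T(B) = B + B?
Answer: -420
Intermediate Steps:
O = 1 (O = 10 - 9 = 1)
v(U, G) = G*U
T(B) = 2*B
(O*T(v(6, W)))*(-7) = (1*(2*(5*6)))*(-7) = (1*(2*30))*(-7) = (1*60)*(-7) = 60*(-7) = -420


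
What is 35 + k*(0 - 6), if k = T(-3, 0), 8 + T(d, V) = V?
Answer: 83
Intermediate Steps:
T(d, V) = -8 + V
k = -8 (k = -8 + 0 = -8)
35 + k*(0 - 6) = 35 - 8*(0 - 6) = 35 - 8*(-6) = 35 + 48 = 83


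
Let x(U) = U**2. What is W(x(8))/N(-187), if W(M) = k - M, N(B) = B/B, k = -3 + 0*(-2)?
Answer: -67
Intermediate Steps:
k = -3 (k = -3 + 0 = -3)
N(B) = 1
W(M) = -3 - M
W(x(8))/N(-187) = (-3 - 1*8**2)/1 = (-3 - 1*64)*1 = (-3 - 64)*1 = -67*1 = -67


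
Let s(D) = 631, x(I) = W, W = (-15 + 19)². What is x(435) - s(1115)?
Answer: -615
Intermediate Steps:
W = 16 (W = 4² = 16)
x(I) = 16
x(435) - s(1115) = 16 - 1*631 = 16 - 631 = -615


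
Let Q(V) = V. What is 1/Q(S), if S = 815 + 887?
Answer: 1/1702 ≈ 0.00058754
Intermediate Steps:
S = 1702
1/Q(S) = 1/1702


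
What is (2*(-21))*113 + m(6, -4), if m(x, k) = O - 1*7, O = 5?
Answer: -4748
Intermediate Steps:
m(x, k) = -2 (m(x, k) = 5 - 1*7 = 5 - 7 = -2)
(2*(-21))*113 + m(6, -4) = (2*(-21))*113 - 2 = -42*113 - 2 = -4746 - 2 = -4748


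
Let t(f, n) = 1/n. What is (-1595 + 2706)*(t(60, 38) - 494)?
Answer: -20854581/38 ≈ -5.4881e+5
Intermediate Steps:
(-1595 + 2706)*(t(60, 38) - 494) = (-1595 + 2706)*(1/38 - 494) = 1111*(1/38 - 494) = 1111*(-18771/38) = -20854581/38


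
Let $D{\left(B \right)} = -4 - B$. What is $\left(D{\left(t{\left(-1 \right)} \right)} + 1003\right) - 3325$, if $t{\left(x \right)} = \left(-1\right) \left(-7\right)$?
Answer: $-2333$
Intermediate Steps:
$t{\left(x \right)} = 7$
$\left(D{\left(t{\left(-1 \right)} \right)} + 1003\right) - 3325 = \left(\left(-4 - 7\right) + 1003\right) - 3325 = \left(-11 + 1003\right) - 3325 = 992 - 3325 = -2333$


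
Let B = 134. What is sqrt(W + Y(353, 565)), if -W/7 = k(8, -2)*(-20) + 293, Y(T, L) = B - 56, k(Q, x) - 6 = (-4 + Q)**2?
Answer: 3*sqrt(123) ≈ 33.272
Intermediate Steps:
k(Q, x) = 6 + (-4 + Q)**2
Y(T, L) = 78 (Y(T, L) = 134 - 56 = 78)
W = 1029 (W = -7*((6 + (-4 + 8)**2)*(-20) + 293) = -7*((6 + 4**2)*(-20) + 293) = -7*((6 + 16)*(-20) + 293) = -7*(22*(-20) + 293) = -7*(-440 + 293) = -7*(-147) = 1029)
sqrt(W + Y(353, 565)) = sqrt(1029 + 78) = sqrt(1107) = 3*sqrt(123)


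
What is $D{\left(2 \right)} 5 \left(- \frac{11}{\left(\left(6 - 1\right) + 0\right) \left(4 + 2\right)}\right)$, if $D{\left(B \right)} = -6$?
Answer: $11$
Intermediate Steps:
$D{\left(2 \right)} 5 \left(- \frac{11}{\left(\left(6 - 1\right) + 0\right) \left(4 + 2\right)}\right) = \left(-6\right) 5 \left(- \frac{11}{\left(\left(6 - 1\right) + 0\right) \left(4 + 2\right)}\right) = - 30 \left(- \frac{11}{\left(\left(6 - 1\right) + 0\right) 6}\right) = - 30 \left(- \frac{11}{\left(5 + 0\right) 6}\right) = - 30 \left(- \frac{11}{5 \cdot 6}\right) = - 30 \left(- \frac{11}{30}\right) = - 30 \left(\left(-11\right) \frac{1}{30}\right) = \left(-30\right) \left(- \frac{11}{30}\right) = 11$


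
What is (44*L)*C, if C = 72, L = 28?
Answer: 88704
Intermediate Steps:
(44*L)*C = (44*28)*72 = 1232*72 = 88704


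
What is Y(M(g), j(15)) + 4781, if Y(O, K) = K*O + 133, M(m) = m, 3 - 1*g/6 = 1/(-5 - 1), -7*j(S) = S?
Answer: 34113/7 ≈ 4873.3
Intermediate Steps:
j(S) = -S/7
g = 19 (g = 18 - 6/(-5 - 1) = 18 - 6/(-6) = 18 - 6*(-⅙) = 18 + 1 = 19)
Y(O, K) = 133 + K*O
Y(M(g), j(15)) + 4781 = (133 - ⅐*15*19) + 4781 = (133 - 15/7*19) + 4781 = (133 - 285/7) + 4781 = 646/7 + 4781 = 34113/7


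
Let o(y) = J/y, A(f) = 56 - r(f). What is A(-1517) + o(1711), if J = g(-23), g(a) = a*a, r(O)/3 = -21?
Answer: 204138/1711 ≈ 119.31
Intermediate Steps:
r(O) = -63 (r(O) = 3*(-21) = -63)
g(a) = a²
J = 529 (J = (-23)² = 529)
A(f) = 119 (A(f) = 56 - 1*(-63) = 56 + 63 = 119)
o(y) = 529/y
A(-1517) + o(1711) = 119 + 529/1711 = 204138/1711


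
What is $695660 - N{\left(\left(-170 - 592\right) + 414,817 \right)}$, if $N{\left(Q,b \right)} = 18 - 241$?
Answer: $695883$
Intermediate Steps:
$N{\left(Q,b \right)} = -223$
$695660 - N{\left(\left(-170 - 592\right) + 414,817 \right)} = 695660 - -223 = 695660 + 223 = 695883$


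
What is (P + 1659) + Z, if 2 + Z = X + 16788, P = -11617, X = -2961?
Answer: 3867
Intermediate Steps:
Z = 13825 (Z = -2 + (-2961 + 16788) = -2 + 13827 = 13825)
(P + 1659) + Z = (-11617 + 1659) + 13825 = -9958 + 13825 = 3867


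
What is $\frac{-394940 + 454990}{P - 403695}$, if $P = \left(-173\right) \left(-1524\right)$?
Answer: $- \frac{60050}{140043} \approx -0.4288$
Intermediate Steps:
$P = 263652$
$\frac{-394940 + 454990}{P - 403695} = \frac{-394940 + 454990}{263652 - 403695} = \frac{60050}{-140043} = 60050 \left(- \frac{1}{140043}\right) = - \frac{60050}{140043}$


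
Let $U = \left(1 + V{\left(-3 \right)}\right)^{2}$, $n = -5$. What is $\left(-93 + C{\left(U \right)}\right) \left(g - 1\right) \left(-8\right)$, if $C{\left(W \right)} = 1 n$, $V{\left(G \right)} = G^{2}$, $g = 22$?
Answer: $16464$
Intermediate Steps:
$U = 100$ ($U = \left(1 + \left(-3\right)^{2}\right)^{2} = \left(1 + 9\right)^{2} = 10^{2} = 100$)
$C{\left(W \right)} = -5$ ($C{\left(W \right)} = 1 \left(-5\right) = -5$)
$\left(-93 + C{\left(U \right)}\right) \left(g - 1\right) \left(-8\right) = \left(-93 - 5\right) \left(22 - 1\right) \left(-8\right) = \left(-98\right) 21 \left(-8\right) = \left(-2058\right) \left(-8\right) = 16464$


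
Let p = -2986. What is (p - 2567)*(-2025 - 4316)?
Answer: 35211573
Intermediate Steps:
(p - 2567)*(-2025 - 4316) = (-2986 - 2567)*(-2025 - 4316) = -5553*(-6341) = 35211573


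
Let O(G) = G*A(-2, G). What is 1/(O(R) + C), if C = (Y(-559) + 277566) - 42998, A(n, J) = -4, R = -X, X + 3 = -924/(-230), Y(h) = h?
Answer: 115/26911503 ≈ 4.2733e-6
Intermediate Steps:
X = 117/115 (X = -3 - 924/(-230) = -3 - 924*(-1/230) = -3 + 462/115 = 117/115 ≈ 1.0174)
R = -117/115 (R = -1*117/115 = -117/115 ≈ -1.0174)
O(G) = -4*G (O(G) = G*(-4) = -4*G)
C = 234009 (C = (-559 + 277566) - 42998 = 277007 - 42998 = 234009)
1/(O(R) + C) = 1/(-4*(-117/115) + 234009) = 1/(468/115 + 234009) = 1/(26911503/115) = 115/26911503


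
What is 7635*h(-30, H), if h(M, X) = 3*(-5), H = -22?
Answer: -114525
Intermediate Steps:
h(M, X) = -15
7635*h(-30, H) = 7635*(-15) = -114525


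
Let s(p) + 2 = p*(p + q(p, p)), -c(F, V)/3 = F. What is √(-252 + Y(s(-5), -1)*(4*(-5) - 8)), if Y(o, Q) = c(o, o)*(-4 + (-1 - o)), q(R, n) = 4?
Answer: 18*I*√7 ≈ 47.624*I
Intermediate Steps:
c(F, V) = -3*F
s(p) = -2 + p*(4 + p) (s(p) = -2 + p*(p + 4) = -2 + p*(4 + p))
Y(o, Q) = -3*o*(-5 - o) (Y(o, Q) = (-3*o)*(-4 + (-1 - o)) = (-3*o)*(-5 - o) = -3*o*(-5 - o))
√(-252 + Y(s(-5), -1)*(4*(-5) - 8)) = √(-252 + (3*(-2 + (-5)² + 4*(-5))*(5 + (-2 + (-5)² + 4*(-5))))*(4*(-5) - 8)) = √(-252 + (3*(-2 + 25 - 20)*(5 + (-2 + 25 - 20)))*(-20 - 8)) = √(-252 + (3*3*(5 + 3))*(-28)) = √(-252 + (3*3*8)*(-28)) = √(-252 + 72*(-28)) = √(-252 - 2016) = √(-2268) = 18*I*√7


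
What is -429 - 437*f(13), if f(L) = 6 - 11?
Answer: 1756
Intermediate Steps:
f(L) = -5
-429 - 437*f(13) = -429 - 437*(-5) = -429 + 2185 = 1756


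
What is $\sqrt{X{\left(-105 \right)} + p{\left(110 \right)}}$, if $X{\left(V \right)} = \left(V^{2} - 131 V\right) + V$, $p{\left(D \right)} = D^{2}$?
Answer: $5 \sqrt{1471} \approx 191.77$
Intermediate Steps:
$X{\left(V \right)} = V^{2} - 130 V$
$\sqrt{X{\left(-105 \right)} + p{\left(110 \right)}} = \sqrt{- 105 \left(-130 - 105\right) + 110^{2}} = \sqrt{\left(-105\right) \left(-235\right) + 12100} = \sqrt{24675 + 12100} = \sqrt{36775} = 5 \sqrt{1471}$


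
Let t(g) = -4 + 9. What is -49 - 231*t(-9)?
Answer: -1204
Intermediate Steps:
t(g) = 5
-49 - 231*t(-9) = -49 - 231*5 = -49 - 1155 = -1204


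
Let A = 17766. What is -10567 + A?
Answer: 7199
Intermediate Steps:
-10567 + A = -10567 + 17766 = 7199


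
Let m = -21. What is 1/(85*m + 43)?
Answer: -1/1742 ≈ -0.00057405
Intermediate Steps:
1/(85*m + 43) = 1/(85*(-21) + 43) = 1/(-1785 + 43) = 1/(-1742) = -1/1742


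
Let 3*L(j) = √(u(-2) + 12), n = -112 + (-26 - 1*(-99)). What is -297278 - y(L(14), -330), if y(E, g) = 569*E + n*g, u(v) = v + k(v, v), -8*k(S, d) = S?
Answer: -310148 - 569*√41/6 ≈ -3.1076e+5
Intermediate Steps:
k(S, d) = -S/8
u(v) = 7*v/8 (u(v) = v - v/8 = 7*v/8)
n = -39 (n = -112 + (-26 + 99) = -112 + 73 = -39)
L(j) = √41/6 (L(j) = √((7/8)*(-2) + 12)/3 = √(-7/4 + 12)/3 = √(41/4)/3 = (√41/2)/3 = √41/6)
y(E, g) = -39*g + 569*E (y(E, g) = 569*E - 39*g = -39*g + 569*E)
-297278 - y(L(14), -330) = -297278 - (-39*(-330) + 569*(√41/6)) = -297278 - (12870 + 569*√41/6) = -297278 + (-12870 - 569*√41/6) = -310148 - 569*√41/6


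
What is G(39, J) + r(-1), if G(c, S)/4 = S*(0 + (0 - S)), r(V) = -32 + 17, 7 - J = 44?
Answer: -5491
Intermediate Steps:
J = -37 (J = 7 - 1*44 = 7 - 44 = -37)
r(V) = -15
G(c, S) = -4*S**2 (G(c, S) = 4*(S*(0 + (0 - S))) = 4*(S*(0 - S)) = 4*(S*(-S)) = 4*(-S**2) = -4*S**2)
G(39, J) + r(-1) = -4*(-37)**2 - 15 = -4*1369 - 15 = -5476 - 15 = -5491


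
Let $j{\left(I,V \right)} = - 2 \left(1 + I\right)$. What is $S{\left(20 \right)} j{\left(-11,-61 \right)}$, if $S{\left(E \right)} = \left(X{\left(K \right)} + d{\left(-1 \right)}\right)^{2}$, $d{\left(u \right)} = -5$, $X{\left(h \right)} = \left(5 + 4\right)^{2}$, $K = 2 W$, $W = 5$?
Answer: $115520$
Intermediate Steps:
$K = 10$ ($K = 2 \cdot 5 = 10$)
$j{\left(I,V \right)} = -2 - 2 I$
$X{\left(h \right)} = 81$ ($X{\left(h \right)} = 9^{2} = 81$)
$S{\left(E \right)} = 5776$ ($S{\left(E \right)} = \left(81 - 5\right)^{2} = 76^{2} = 5776$)
$S{\left(20 \right)} j{\left(-11,-61 \right)} = 5776 \left(-2 - -22\right) = 5776 \left(-2 + 22\right) = 5776 \cdot 20 = 115520$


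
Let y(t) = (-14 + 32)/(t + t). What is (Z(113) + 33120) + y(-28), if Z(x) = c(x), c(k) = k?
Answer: 930515/28 ≈ 33233.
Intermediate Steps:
Z(x) = x
y(t) = 9/t (y(t) = 18/((2*t)) = 18*(1/(2*t)) = 9/t)
(Z(113) + 33120) + y(-28) = (113 + 33120) + 9/(-28) = 33233 + 9*(-1/28) = 33233 - 9/28 = 930515/28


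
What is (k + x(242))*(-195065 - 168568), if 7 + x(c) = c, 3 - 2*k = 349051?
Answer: 63377231937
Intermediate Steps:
k = -174524 (k = 3/2 - 1/2*349051 = 3/2 - 349051/2 = -174524)
x(c) = -7 + c
(k + x(242))*(-195065 - 168568) = (-174524 + (-7 + 242))*(-195065 - 168568) = (-174524 + 235)*(-363633) = -174289*(-363633) = 63377231937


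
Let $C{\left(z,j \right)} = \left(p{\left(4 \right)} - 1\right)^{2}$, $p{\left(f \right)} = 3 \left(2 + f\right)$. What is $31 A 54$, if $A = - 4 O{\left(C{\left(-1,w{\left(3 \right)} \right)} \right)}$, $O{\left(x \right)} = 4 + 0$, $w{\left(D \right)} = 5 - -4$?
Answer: $-26784$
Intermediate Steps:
$p{\left(f \right)} = 6 + 3 f$
$w{\left(D \right)} = 9$ ($w{\left(D \right)} = 5 + 4 = 9$)
$C{\left(z,j \right)} = 289$ ($C{\left(z,j \right)} = \left(\left(6 + 3 \cdot 4\right) - 1\right)^{2} = \left(\left(6 + 12\right) - 1\right)^{2} = \left(18 - 1\right)^{2} = 17^{2} = 289$)
$O{\left(x \right)} = 4$
$A = -16$ ($A = \left(-4\right) 4 = -16$)
$31 A 54 = 31 \left(-16\right) 54 = \left(-496\right) 54 = -26784$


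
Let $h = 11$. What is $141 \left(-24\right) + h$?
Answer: $-3373$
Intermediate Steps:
$141 \left(-24\right) + h = 141 \left(-24\right) + 11 = -3384 + 11 = -3373$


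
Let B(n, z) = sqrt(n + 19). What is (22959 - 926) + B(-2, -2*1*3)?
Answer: 22033 + sqrt(17) ≈ 22037.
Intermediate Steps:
B(n, z) = sqrt(19 + n)
(22959 - 926) + B(-2, -2*1*3) = (22959 - 926) + sqrt(19 - 2) = 22033 + sqrt(17)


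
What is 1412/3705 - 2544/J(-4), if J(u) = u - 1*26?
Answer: 315596/3705 ≈ 85.181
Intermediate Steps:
J(u) = -26 + u (J(u) = u - 26 = -26 + u)
1412/3705 - 2544/J(-4) = 1412/3705 - 2544/(-26 - 4) = 1412*(1/3705) - 2544/(-30) = 1412/3705 - 2544*(-1/30) = 1412/3705 + 424/5 = 315596/3705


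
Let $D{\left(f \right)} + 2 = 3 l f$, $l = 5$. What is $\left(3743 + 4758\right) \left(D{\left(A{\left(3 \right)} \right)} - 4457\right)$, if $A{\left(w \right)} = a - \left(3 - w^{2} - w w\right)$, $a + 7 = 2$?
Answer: $-36630809$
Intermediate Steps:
$a = -5$ ($a = -7 + 2 = -5$)
$A{\left(w \right)} = -8 + 2 w^{2}$ ($A{\left(w \right)} = -5 - \left(3 - w^{2} - w w\right) = -5 + \left(\left(w^{2} + w^{2}\right) - 3\right) = -5 + \left(2 w^{2} - 3\right) = -5 + \left(-3 + 2 w^{2}\right) = -8 + 2 w^{2}$)
$D{\left(f \right)} = -2 + 15 f$ ($D{\left(f \right)} = -2 + 3 \cdot 5 f = -2 + 15 f$)
$\left(3743 + 4758\right) \left(D{\left(A{\left(3 \right)} \right)} - 4457\right) = \left(3743 + 4758\right) \left(\left(-2 + 15 \left(-8 + 2 \cdot 3^{2}\right)\right) - 4457\right) = 8501 \left(\left(-2 + 15 \left(-8 + 2 \cdot 9\right)\right) - 4457\right) = 8501 \left(\left(-2 + 15 \left(-8 + 18\right)\right) - 4457\right) = 8501 \left(\left(-2 + 15 \cdot 10\right) - 4457\right) = 8501 \left(\left(-2 + 150\right) - 4457\right) = 8501 \left(148 - 4457\right) = 8501 \left(-4309\right) = -36630809$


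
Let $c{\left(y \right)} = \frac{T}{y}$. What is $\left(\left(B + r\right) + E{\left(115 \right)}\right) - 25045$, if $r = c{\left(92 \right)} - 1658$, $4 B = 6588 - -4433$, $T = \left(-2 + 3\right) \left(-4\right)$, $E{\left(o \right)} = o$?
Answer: $- \frac{2192617}{92} \approx -23833.0$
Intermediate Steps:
$T = -4$ ($T = 1 \left(-4\right) = -4$)
$c{\left(y \right)} = - \frac{4}{y}$
$B = \frac{11021}{4}$ ($B = \frac{6588 - -4433}{4} = \frac{6588 + 4433}{4} = \frac{1}{4} \cdot 11021 = \frac{11021}{4} \approx 2755.3$)
$r = - \frac{38135}{23}$ ($r = - \frac{4}{92} - 1658 = \left(-4\right) \frac{1}{92} - 1658 = - \frac{1}{23} - 1658 = - \frac{38135}{23} \approx -1658.0$)
$\left(\left(B + r\right) + E{\left(115 \right)}\right) - 25045 = \left(\left(\frac{11021}{4} - \frac{38135}{23}\right) + 115\right) - 25045 = \left(\frac{100943}{92} + 115\right) - 25045 = \frac{111523}{92} - 25045 = - \frac{2192617}{92}$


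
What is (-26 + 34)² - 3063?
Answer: -2999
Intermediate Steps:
(-26 + 34)² - 3063 = 8² - 3063 = 64 - 3063 = -2999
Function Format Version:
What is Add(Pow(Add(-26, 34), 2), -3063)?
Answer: -2999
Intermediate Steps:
Add(Pow(Add(-26, 34), 2), -3063) = Add(Pow(8, 2), -3063) = Add(64, -3063) = -2999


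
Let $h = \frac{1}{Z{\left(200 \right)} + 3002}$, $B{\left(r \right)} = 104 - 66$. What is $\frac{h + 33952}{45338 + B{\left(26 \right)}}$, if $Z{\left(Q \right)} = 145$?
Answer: $\frac{106846945}{142798272} \approx 0.74824$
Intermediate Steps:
$B{\left(r \right)} = 38$ ($B{\left(r \right)} = 104 - 66 = 38$)
$h = \frac{1}{3147}$ ($h = \frac{1}{145 + 3002} = \frac{1}{3147} \approx 0.00031776$)
$\frac{h + 33952}{45338 + B{\left(26 \right)}} = \frac{\frac{1}{3147} + 33952}{45338 + 38} = \frac{106846945}{3147 \cdot 45376} = \frac{106846945}{3147} \cdot \frac{1}{45376} = \frac{106846945}{142798272}$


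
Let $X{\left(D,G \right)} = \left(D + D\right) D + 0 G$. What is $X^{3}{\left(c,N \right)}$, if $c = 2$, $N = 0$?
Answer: $512$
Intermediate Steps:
$X{\left(D,G \right)} = 2 D^{2}$ ($X{\left(D,G \right)} = 2 D D + 0 = 2 D^{2} + 0 = 2 D^{2}$)
$X^{3}{\left(c,N \right)} = \left(2 \cdot 2^{2}\right)^{3} = \left(2 \cdot 4\right)^{3} = 8^{3} = 512$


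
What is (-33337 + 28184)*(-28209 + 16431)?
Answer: 60692034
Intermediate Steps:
(-33337 + 28184)*(-28209 + 16431) = -5153*(-11778) = 60692034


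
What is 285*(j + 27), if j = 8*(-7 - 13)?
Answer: -37905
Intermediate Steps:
j = -160 (j = 8*(-20) = -160)
285*(j + 27) = 285*(-160 + 27) = 285*(-133) = -37905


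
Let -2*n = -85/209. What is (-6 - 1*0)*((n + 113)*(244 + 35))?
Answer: -39606003/209 ≈ -1.8950e+5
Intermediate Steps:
n = 85/418 (n = -(-85)/(2*209) = -½*(-85/209) = 85/418 ≈ 0.20335)
(-6 - 1*0)*((n + 113)*(244 + 35)) = (-6 - 1*0)*((85/418 + 113)*(244 + 35)) = (-6 + 0)*((47319/418)*279) = -6*13202001/418 = -39606003/209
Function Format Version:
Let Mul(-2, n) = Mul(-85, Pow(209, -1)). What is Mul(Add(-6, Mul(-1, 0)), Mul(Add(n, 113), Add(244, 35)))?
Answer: Rational(-39606003, 209) ≈ -1.8950e+5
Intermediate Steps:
n = Rational(85, 418) (n = Mul(Rational(-1, 2), Mul(-85, Pow(209, -1))) = Mul(Rational(-1, 2), Mul(-85, Rational(1, 209))) = Mul(Rational(-1, 2), Rational(-85, 209)) = Rational(85, 418) ≈ 0.20335)
Mul(Add(-6, Mul(-1, 0)), Mul(Add(n, 113), Add(244, 35))) = Mul(Add(-6, Mul(-1, 0)), Mul(Add(Rational(85, 418), 113), Add(244, 35))) = Mul(Add(-6, 0), Mul(Rational(47319, 418), 279)) = Mul(-6, Rational(13202001, 418)) = Rational(-39606003, 209)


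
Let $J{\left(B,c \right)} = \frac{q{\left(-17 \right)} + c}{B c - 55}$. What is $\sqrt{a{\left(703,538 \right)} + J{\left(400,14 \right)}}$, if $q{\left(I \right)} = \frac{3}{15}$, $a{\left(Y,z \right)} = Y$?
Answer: $\frac{\sqrt{21615237314}}{5545} \approx 26.514$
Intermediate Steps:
$q{\left(I \right)} = \frac{1}{5}$ ($q{\left(I \right)} = 3 \cdot \frac{1}{15} = \frac{1}{5}$)
$J{\left(B,c \right)} = \frac{\frac{1}{5} + c}{-55 + B c}$ ($J{\left(B,c \right)} = \frac{\frac{1}{5} + c}{B c - 55} = \frac{\frac{1}{5} + c}{-55 + B c}$)
$\sqrt{a{\left(703,538 \right)} + J{\left(400,14 \right)}} = \sqrt{703 + \frac{\frac{1}{5} + 14}{-55 + 400 \cdot 14}} = \sqrt{703 + \frac{1}{-55 + 5600} \cdot \frac{71}{5}} = \sqrt{703 + \frac{1}{5545} \cdot \frac{71}{5}} = \sqrt{703 + \frac{71}{27725}} = \sqrt{\frac{19490746}{27725}} = \frac{\sqrt{21615237314}}{5545}$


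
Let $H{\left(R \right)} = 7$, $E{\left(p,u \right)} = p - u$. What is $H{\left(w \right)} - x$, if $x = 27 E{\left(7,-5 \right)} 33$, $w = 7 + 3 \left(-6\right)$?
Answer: $-10685$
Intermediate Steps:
$w = -11$ ($w = 7 - 18 = -11$)
$x = 10692$ ($x = 27 \left(7 - -5\right) 33 = 27 \left(7 + 5\right) 33 = 27 \cdot 12 \cdot 33 = 324 \cdot 33 = 10692$)
$H{\left(w \right)} - x = 7 - 10692 = -10685$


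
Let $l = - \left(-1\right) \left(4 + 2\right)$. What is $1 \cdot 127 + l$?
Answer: $133$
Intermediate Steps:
$l = 6$ ($l = - \left(-1\right) 6 = \left(-1\right) \left(-6\right) = 6$)
$1 \cdot 127 + l = 1 \cdot 127 + 6 = 127 + 6 = 133$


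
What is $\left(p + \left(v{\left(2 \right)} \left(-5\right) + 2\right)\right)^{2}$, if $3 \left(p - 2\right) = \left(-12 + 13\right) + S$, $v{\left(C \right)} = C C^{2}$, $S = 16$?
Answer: $\frac{8281}{9} \approx 920.11$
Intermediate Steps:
$v{\left(C \right)} = C^{3}$
$p = \frac{23}{3}$ ($p = 2 + \frac{\left(-12 + 13\right) + 16}{3} = 2 + \frac{1 + 16}{3} = 2 + \frac{1}{3} \cdot 17 = 2 + \frac{17}{3} = \frac{23}{3} \approx 7.6667$)
$\left(p + \left(v{\left(2 \right)} \left(-5\right) + 2\right)\right)^{2} = \left(\frac{23}{3} + \left(2^{3} \left(-5\right) + 2\right)\right)^{2} = \left(\frac{23}{3} + \left(8 \left(-5\right) + 2\right)\right)^{2} = \left(\frac{23}{3} + \left(-40 + 2\right)\right)^{2} = \left(\frac{23}{3} - 38\right)^{2} = \left(- \frac{91}{3}\right)^{2} = \frac{8281}{9}$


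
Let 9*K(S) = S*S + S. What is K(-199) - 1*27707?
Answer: -23329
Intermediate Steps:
K(S) = S/9 + S²/9 (K(S) = (S*S + S)/9 = (S² + S)/9 = (S + S²)/9 = S/9 + S²/9)
K(-199) - 1*27707 = (⅑)*(-199)*(1 - 199) - 1*27707 = (⅑)*(-199)*(-198) - 27707 = 4378 - 27707 = -23329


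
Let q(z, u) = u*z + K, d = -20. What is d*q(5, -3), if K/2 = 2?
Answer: 220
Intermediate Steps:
K = 4 (K = 2*2 = 4)
q(z, u) = 4 + u*z (q(z, u) = u*z + 4 = 4 + u*z)
d*q(5, -3) = -20*(4 - 3*5) = -20*(4 - 15) = -20*(-11) = 220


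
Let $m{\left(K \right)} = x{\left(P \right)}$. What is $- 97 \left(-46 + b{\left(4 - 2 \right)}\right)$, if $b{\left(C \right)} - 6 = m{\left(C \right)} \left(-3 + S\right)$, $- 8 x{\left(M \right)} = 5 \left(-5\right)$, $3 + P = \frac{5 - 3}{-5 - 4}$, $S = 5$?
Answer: $\frac{13095}{4} \approx 3273.8$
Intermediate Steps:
$P = - \frac{29}{9}$ ($P = -3 + \frac{5 - 3}{-5 - 4} = -3 + \frac{2}{-9} = -3 + 2 \left(- \frac{1}{9}\right) = -3 - \frac{2}{9} = - \frac{29}{9} \approx -3.2222$)
$x{\left(M \right)} = \frac{25}{8}$ ($x{\left(M \right)} = - \frac{5 \left(-5\right)}{8} = \left(- \frac{1}{8}\right) \left(-25\right) = \frac{25}{8}$)
$m{\left(K \right)} = \frac{25}{8}$
$b{\left(C \right)} = \frac{49}{4}$ ($b{\left(C \right)} = 6 + \frac{25 \left(-3 + 5\right)}{8} = 6 + \frac{25}{8} \cdot 2 = 6 + \frac{25}{4} = \frac{49}{4}$)
$- 97 \left(-46 + b{\left(4 - 2 \right)}\right) = - 97 \left(-46 + \frac{49}{4}\right) = \left(-97\right) \left(- \frac{135}{4}\right) = \frac{13095}{4}$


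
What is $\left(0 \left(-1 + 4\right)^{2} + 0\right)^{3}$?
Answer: $0$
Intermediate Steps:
$\left(0 \left(-1 + 4\right)^{2} + 0\right)^{3} = \left(0 \cdot 3^{2} + 0\right)^{3} = \left(0 \cdot 9 + 0\right)^{3} = \left(0 + 0\right)^{3} = 0^{3} = 0$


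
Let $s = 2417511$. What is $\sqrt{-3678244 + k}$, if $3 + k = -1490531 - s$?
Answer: $3 i \sqrt{842921} \approx 2754.3 i$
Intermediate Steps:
$k = -3908045$ ($k = -3 - 3908042 = -3908045$)
$\sqrt{-3678244 + k} = \sqrt{-3678244 - 3908045} = \sqrt{-7586289} = 3 i \sqrt{842921}$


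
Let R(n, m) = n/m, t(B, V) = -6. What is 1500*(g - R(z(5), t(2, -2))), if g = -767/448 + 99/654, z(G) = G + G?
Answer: 1940875/12208 ≈ 158.98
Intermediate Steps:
z(G) = 2*G
g = -76211/48832 (g = -767*1/448 + 99*(1/654) = -767/448 + 33/218 = -76211/48832 ≈ -1.5607)
1500*(g - R(z(5), t(2, -2))) = 1500*(-76211/48832 - 2*5/(-6)) = 1500*(-76211/48832 - 10*(-1)/6) = 1500*(-76211/48832 - 1*(-5/3)) = 1500*(-76211/48832 + 5/3) = 1500*(15527/146496) = 1940875/12208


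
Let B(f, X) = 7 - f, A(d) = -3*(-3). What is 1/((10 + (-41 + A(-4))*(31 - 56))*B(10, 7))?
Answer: -1/2430 ≈ -0.00041152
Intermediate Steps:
A(d) = 9
1/((10 + (-41 + A(-4))*(31 - 56))*B(10, 7)) = 1/((10 + (-41 + 9)*(31 - 56))*(7 - 1*10)) = 1/((10 - 32*(-25))*(7 - 10)) = 1/((10 + 800)*(-3)) = 1/(810*(-3)) = 1/(-2430) = -1/2430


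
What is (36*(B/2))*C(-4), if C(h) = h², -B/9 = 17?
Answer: -44064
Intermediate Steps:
B = -153 (B = -9*17 = -153)
(36*(B/2))*C(-4) = (36*(-153/2))*(-4)² = (36*(-153*½))*16 = (36*(-153/2))*16 = -2754*16 = -44064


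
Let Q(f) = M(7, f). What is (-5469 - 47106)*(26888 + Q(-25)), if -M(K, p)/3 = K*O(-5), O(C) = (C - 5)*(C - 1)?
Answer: -1347392100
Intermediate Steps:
O(C) = (-1 + C)*(-5 + C) (O(C) = (-5 + C)*(-1 + C) = (-1 + C)*(-5 + C))
M(K, p) = -180*K (M(K, p) = -3*K*(5 + (-5)**2 - 6*(-5)) = -3*K*(5 + 25 + 30) = -3*K*60 = -180*K)
Q(f) = -1260 (Q(f) = -180*7 = -1260)
(-5469 - 47106)*(26888 + Q(-25)) = (-5469 - 47106)*(26888 - 1260) = -52575*25628 = -1347392100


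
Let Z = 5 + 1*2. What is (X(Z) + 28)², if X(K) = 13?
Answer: 1681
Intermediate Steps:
Z = 7 (Z = 5 + 2 = 7)
(X(Z) + 28)² = (13 + 28)² = 41² = 1681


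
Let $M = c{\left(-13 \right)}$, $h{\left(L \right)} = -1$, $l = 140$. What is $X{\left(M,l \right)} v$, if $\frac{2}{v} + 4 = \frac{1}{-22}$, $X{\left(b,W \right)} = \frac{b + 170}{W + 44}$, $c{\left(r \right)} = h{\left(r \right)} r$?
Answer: $- \frac{2013}{4094} \approx -0.49169$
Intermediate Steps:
$c{\left(r \right)} = - r$
$M = 13$ ($M = \left(-1\right) \left(-13\right) = 13$)
$X{\left(b,W \right)} = \frac{170 + b}{44 + W}$
$v = - \frac{44}{89}$ ($v = \frac{2}{-4 + \frac{1}{-22}} = \frac{2}{-4 - \frac{1}{22}} = \frac{2}{- \frac{89}{22}} = 2 \left(- \frac{22}{89}\right) = - \frac{44}{89} \approx -0.49438$)
$X{\left(M,l \right)} v = \frac{170 + 13}{44 + 140} \left(- \frac{44}{89}\right) = \frac{1}{184} \cdot 183 \left(- \frac{44}{89}\right) = \frac{183}{184} \left(- \frac{44}{89}\right) = - \frac{2013}{4094}$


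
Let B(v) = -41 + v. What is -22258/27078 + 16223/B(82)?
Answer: 219186908/555099 ≈ 394.86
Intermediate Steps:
-22258/27078 + 16223/B(82) = -22258/27078 + 16223/(-41 + 82) = -22258*1/27078 + 16223/41 = -11129/13539 + 16223*(1/41) = -11129/13539 + 16223/41 = 219186908/555099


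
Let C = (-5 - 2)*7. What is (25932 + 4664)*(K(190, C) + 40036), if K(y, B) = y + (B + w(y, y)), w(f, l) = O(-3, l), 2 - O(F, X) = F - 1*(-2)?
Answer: 1229347280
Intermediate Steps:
O(F, X) = -F (O(F, X) = 2 - (F - 1*(-2)) = 2 - (F + 2) = 2 - (2 + F) = 2 + (-2 - F) = -F)
w(f, l) = 3 (w(f, l) = -1*(-3) = 3)
C = -49 (C = -7*7 = -49)
K(y, B) = 3 + B + y (K(y, B) = y + (B + 3) = y + (3 + B) = 3 + B + y)
(25932 + 4664)*(K(190, C) + 40036) = (25932 + 4664)*((3 - 49 + 190) + 40036) = 30596*(144 + 40036) = 30596*40180 = 1229347280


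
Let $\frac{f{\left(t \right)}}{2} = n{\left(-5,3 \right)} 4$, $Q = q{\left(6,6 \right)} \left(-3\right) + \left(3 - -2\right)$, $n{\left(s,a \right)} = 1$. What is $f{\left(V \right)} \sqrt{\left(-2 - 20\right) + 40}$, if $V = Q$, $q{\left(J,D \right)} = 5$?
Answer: $24 \sqrt{2} \approx 33.941$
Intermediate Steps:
$Q = -10$ ($Q = 5 \left(-3\right) + \left(3 - -2\right) = -15 + \left(3 + 2\right) = -15 + 5 = -10$)
$V = -10$
$f{\left(t \right)} = 8$ ($f{\left(t \right)} = 2 \cdot 1 \cdot 4 = 2 \cdot 4 = 8$)
$f{\left(V \right)} \sqrt{\left(-2 - 20\right) + 40} = 8 \sqrt{\left(-2 - 20\right) + 40} = 8 \sqrt{-22 + 40} = 8 \sqrt{18} = 8 \cdot 3 \sqrt{2} = 24 \sqrt{2}$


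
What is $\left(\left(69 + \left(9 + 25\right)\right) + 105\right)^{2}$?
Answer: $43264$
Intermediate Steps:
$\left(\left(69 + \left(9 + 25\right)\right) + 105\right)^{2} = \left(\left(69 + 34\right) + 105\right)^{2} = \left(103 + 105\right)^{2} = 208^{2} = 43264$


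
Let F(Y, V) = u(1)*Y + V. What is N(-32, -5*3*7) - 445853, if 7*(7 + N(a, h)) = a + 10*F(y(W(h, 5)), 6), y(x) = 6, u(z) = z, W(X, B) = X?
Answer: -3120932/7 ≈ -4.4585e+5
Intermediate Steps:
F(Y, V) = V + Y (F(Y, V) = 1*Y + V = Y + V = V + Y)
N(a, h) = 71/7 + a/7 (N(a, h) = -7 + (a + 10*(6 + 6))/7 = -7 + (a + 10*12)/7 = -7 + (a + 120)/7 = -7 + (120 + a)/7 = -7 + (120/7 + a/7) = 71/7 + a/7)
N(-32, -5*3*7) - 445853 = (71/7 + (⅐)*(-32)) - 445853 = (71/7 - 32/7) - 445853 = 39/7 - 445853 = -3120932/7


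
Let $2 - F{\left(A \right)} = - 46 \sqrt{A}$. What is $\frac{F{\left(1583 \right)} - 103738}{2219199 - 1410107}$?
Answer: $- \frac{25934}{202273} + \frac{23 \sqrt{1583}}{404546} \approx -0.12595$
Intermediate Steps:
$F{\left(A \right)} = 2 + 46 \sqrt{A}$ ($F{\left(A \right)} = 2 - - 46 \sqrt{A} = 2 + 46 \sqrt{A}$)
$\frac{F{\left(1583 \right)} - 103738}{2219199 - 1410107} = \frac{\left(2 + 46 \sqrt{1583}\right) - 103738}{2219199 - 1410107} = \frac{-103736 + 46 \sqrt{1583}}{809092} = \left(-103736 + 46 \sqrt{1583}\right) \frac{1}{809092} = - \frac{25934}{202273} + \frac{23 \sqrt{1583}}{404546}$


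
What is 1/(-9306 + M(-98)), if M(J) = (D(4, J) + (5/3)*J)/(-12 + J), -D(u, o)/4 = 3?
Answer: -165/1535227 ≈ -0.00010748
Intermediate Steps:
D(u, o) = -12 (D(u, o) = -4*3 = -12)
M(J) = (-12 + 5*J/3)/(-12 + J) (M(J) = (-12 + (5/3)*J)/(-12 + J) = (-12 + ((⅓)*5)*J)/(-12 + J) = (-12 + 5*J/3)/(-12 + J))
1/(-9306 + M(-98)) = 1/(-9306 + (-36 + 5*(-98))/(3*(-12 - 98))) = 1/(-9306 + (⅓)*(-36 - 490)/(-110)) = 1/(-9306 + (⅓)*(-1/110)*(-526)) = 1/(-9306 + 263/165) = 1/(-1535227/165) = -165/1535227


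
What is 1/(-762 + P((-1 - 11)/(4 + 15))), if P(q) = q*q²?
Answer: -6859/5228286 ≈ -0.0013119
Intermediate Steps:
P(q) = q³
1/(-762 + P((-1 - 11)/(4 + 15))) = 1/(-762 + ((-1 - 11)/(4 + 15))³) = 1/(-762 + (-12/19)³) = 1/(-762 - 1728/6859) = 1/(-5228286/6859) = -6859/5228286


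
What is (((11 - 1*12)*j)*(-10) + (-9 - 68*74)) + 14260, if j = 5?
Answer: 9269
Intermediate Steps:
(((11 - 1*12)*j)*(-10) + (-9 - 68*74)) + 14260 = (((11 - 1*12)*5)*(-10) + (-9 - 68*74)) + 14260 = (((11 - 12)*5)*(-10) + (-9 - 5032)) + 14260 = (-1*5*(-10) - 5041) + 14260 = (-5*(-10) - 5041) + 14260 = (50 - 5041) + 14260 = -4991 + 14260 = 9269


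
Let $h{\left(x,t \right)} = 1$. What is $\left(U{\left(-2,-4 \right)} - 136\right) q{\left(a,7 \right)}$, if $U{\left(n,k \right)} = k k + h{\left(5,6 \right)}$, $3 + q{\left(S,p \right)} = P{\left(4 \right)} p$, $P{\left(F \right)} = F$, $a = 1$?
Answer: $-2975$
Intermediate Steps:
$q{\left(S,p \right)} = -3 + 4 p$
$U{\left(n,k \right)} = 1 + k^{2}$ ($U{\left(n,k \right)} = k k + 1 = k^{2} + 1 = 1 + k^{2}$)
$\left(U{\left(-2,-4 \right)} - 136\right) q{\left(a,7 \right)} = \left(\left(1 + \left(-4\right)^{2}\right) - 136\right) \left(-3 + 4 \cdot 7\right) = \left(\left(1 + 16\right) - 136\right) \left(-3 + 28\right) = \left(17 - 136\right) 25 = \left(-119\right) 25 = -2975$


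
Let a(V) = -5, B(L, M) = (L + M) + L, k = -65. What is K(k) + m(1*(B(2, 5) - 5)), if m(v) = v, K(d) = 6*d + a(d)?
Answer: -391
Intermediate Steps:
B(L, M) = M + 2*L
K(d) = -5 + 6*d (K(d) = 6*d - 5 = -5 + 6*d)
K(k) + m(1*(B(2, 5) - 5)) = (-5 + 6*(-65)) + 1*((5 + 2*2) - 5) = (-5 - 390) + 1*((5 + 4) - 5) = -395 + 1*(9 - 5) = -395 + 1*4 = -395 + 4 = -391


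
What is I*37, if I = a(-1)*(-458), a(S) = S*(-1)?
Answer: -16946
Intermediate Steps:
a(S) = -S
I = -458 (I = -1*(-1)*(-458) = 1*(-458) = -458)
I*37 = -458*37 = -16946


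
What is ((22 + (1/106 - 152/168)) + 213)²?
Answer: 271562927689/4955076 ≈ 54805.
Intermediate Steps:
((22 + (1/106 - 152/168)) + 213)² = ((22 + (1*(1/106) - 152*1/168)) + 213)² = ((22 + (1/106 - 19/21)) + 213)² = ((22 - 1993/2226) + 213)² = (46979/2226 + 213)² = (521117/2226)² = 271562927689/4955076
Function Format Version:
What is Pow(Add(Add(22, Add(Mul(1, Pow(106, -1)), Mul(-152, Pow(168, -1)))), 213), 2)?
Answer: Rational(271562927689, 4955076) ≈ 54805.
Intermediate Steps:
Pow(Add(Add(22, Add(Mul(1, Pow(106, -1)), Mul(-152, Pow(168, -1)))), 213), 2) = Pow(Add(Add(22, Add(Mul(1, Rational(1, 106)), Mul(-152, Rational(1, 168)))), 213), 2) = Pow(Add(Add(22, Add(Rational(1, 106), Rational(-19, 21))), 213), 2) = Pow(Add(Add(22, Rational(-1993, 2226)), 213), 2) = Pow(Add(Rational(46979, 2226), 213), 2) = Pow(Rational(521117, 2226), 2) = Rational(271562927689, 4955076)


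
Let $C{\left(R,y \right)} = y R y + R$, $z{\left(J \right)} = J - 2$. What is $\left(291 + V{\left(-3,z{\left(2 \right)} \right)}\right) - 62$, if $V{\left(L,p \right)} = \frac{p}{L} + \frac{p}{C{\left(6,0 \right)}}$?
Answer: $229$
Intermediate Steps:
$z{\left(J \right)} = -2 + J$ ($z{\left(J \right)} = J - 2 = -2 + J$)
$C{\left(R,y \right)} = R + R y^{2}$ ($C{\left(R,y \right)} = R y y + R = R y^{2} + R = R + R y^{2}$)
$V{\left(L,p \right)} = \frac{p}{6} + \frac{p}{L}$ ($V{\left(L,p \right)} = \frac{p}{L} + \frac{p}{6 \left(1 + 0^{2}\right)} = \frac{p}{L} + \frac{p}{6 \left(1 + 0\right)} = \frac{p}{L} + \frac{p}{6 \cdot 1} = \frac{p}{L} + \frac{p}{6} = \frac{p}{6} + \frac{p}{L}$)
$\left(291 + V{\left(-3,z{\left(2 \right)} \right)}\right) - 62 = \left(291 + \left(\frac{-2 + 2}{6} + \frac{-2 + 2}{-3}\right)\right) - 62 = \left(291 + \left(\frac{1}{6} \cdot 0 + 0 \left(- \frac{1}{3}\right)\right)\right) - 62 = \left(291 + \left(0 + 0\right)\right) - 62 = \left(291 + 0\right) - 62 = 291 - 62 = 229$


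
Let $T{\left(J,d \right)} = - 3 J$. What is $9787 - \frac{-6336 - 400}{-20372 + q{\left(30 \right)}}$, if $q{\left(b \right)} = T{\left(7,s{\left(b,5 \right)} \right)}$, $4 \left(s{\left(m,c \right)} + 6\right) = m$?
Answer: $\frac{199579555}{20393} \approx 9786.7$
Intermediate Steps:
$s{\left(m,c \right)} = -6 + \frac{m}{4}$
$q{\left(b \right)} = -21$ ($q{\left(b \right)} = \left(-3\right) 7 = -21$)
$9787 - \frac{-6336 - 400}{-20372 + q{\left(30 \right)}} = 9787 - \frac{-6336 - 400}{-20372 - 21} = 9787 - - \frac{6736}{-20393} = 9787 - \left(-6736\right) \left(- \frac{1}{20393}\right) = 9787 - \frac{6736}{20393} = \frac{199579555}{20393}$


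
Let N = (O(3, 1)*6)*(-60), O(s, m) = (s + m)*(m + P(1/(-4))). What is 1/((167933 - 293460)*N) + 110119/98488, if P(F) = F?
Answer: 933046276783/834495964380 ≈ 1.1181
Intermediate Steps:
O(s, m) = (-¼ + m)*(m + s) (O(s, m) = (s + m)*(m + 1/(-4)) = (m + s)*(m + 1*(-¼)) = (m + s)*(m - ¼) = (m + s)*(-¼ + m) = (-¼ + m)*(m + s))
N = -1080 (N = ((1² - ¼*1 - ¼*3 + 1*3)*6)*(-60) = ((1 - ¼ - ¾ + 3)*6)*(-60) = (3*6)*(-60) = 18*(-60) = -1080)
1/((167933 - 293460)*N) + 110119/98488 = 1/((167933 - 293460)*(-1080)) + 110119/98488 = -1/1080/(-125527) + 110119*(1/98488) = -1/125527*(-1/1080) + 110119/98488 = 1/135569160 + 110119/98488 = 933046276783/834495964380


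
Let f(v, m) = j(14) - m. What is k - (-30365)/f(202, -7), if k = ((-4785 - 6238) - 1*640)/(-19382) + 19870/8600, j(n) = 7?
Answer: 126704800199/58339820 ≈ 2171.8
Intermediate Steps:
f(v, m) = 7 - m
k = 24271107/8334260 (k = (-11023 - 640)*(-1/19382) + 19870*(1/8600) = -11663*(-1/19382) + 1987/860 = 11663/19382 + 1987/860 = 24271107/8334260 ≈ 2.9122)
k - (-30365)/f(202, -7) = 24271107/8334260 - (-30365)/(7 - 1*(-7)) = 24271107/8334260 - (-30365)/(7 + 7) = 24271107/8334260 - (-30365)/14 = 24271107/8334260 - 1*(-30365/14) = 24271107/8334260 + 30365/14 = 126704800199/58339820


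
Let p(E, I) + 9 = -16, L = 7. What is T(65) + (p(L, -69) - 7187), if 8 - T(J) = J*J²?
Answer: -281829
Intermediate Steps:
p(E, I) = -25 (p(E, I) = -9 - 16 = -25)
T(J) = 8 - J³ (T(J) = 8 - J*J² = 8 - J³)
T(65) + (p(L, -69) - 7187) = (8 - 1*65³) + (-25 - 7187) = (8 - 1*274625) - 7212 = (8 - 274625) - 7212 = -274617 - 7212 = -281829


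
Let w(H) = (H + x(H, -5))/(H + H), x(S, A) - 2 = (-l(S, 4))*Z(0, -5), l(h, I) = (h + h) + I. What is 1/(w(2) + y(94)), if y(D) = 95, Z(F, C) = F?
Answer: 1/96 ≈ 0.010417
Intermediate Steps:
l(h, I) = I + 2*h (l(h, I) = 2*h + I = I + 2*h)
x(S, A) = 2 (x(S, A) = 2 - (4 + 2*S)*0 = 2 + (-4 - 2*S)*0 = 2 + 0 = 2)
w(H) = (2 + H)/(2*H) (w(H) = (H + 2)/(H + H) = (2 + H)/((2*H)) = (2 + H)*(1/(2*H)) = (2 + H)/(2*H))
1/(w(2) + y(94)) = 1/((½)*(2 + 2)/2 + 95) = 1/((½)*(½)*4 + 95) = 1/(1 + 95) = 1/96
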